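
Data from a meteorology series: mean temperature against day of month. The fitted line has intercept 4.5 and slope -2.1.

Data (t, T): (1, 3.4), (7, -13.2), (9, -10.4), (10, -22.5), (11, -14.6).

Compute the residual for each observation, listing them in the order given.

1, -3, 4, -6, 4

t=1: ŷ = 4.5 − 2.1·1 = 2.4; e = 3.4 − 2.4 = 1
t=7: ŷ = 4.5 − 2.1·7 = -10.2; e = -13.2 − (-10.2) = -3
t=9: ŷ = 4.5 − 2.1·9 = -14.4; e = -10.4 − (-14.4) = 4
t=10: ŷ = 4.5 − 2.1·10 = -16.5; e = -22.5 − (-16.5) = -6
t=11: ŷ = 4.5 − 2.1·11 = -18.6; e = -14.6 − (-18.6) = 4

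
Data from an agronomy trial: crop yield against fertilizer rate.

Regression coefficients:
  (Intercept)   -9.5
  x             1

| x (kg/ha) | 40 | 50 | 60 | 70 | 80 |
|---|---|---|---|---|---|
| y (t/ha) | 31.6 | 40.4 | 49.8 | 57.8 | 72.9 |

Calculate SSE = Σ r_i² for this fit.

SSE = 14.76

x=40: ŷ = -9.5 + 40 = 30.5; r = 31.6 − 30.5 = 1.1
x=50: ŷ = -9.5 + 50 = 40.5; r = 40.4 − 40.5 = -0.1
x=60: ŷ = -9.5 + 60 = 50.5; r = 49.8 − 50.5 = -0.7
x=70: ŷ = -9.5 + 70 = 60.5; r = 57.8 − 60.5 = -2.7
x=80: ŷ = -9.5 + 80 = 70.5; r = 72.9 − 70.5 = 2.4
SSE = 1.21 + 0.01 + 0.49 + 7.29 + 5.76 = 14.76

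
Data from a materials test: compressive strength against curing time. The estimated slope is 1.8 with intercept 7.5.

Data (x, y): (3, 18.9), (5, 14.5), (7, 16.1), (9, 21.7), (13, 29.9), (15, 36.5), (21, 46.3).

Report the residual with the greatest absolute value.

r = 6

x=3: ŷ = 7.5 + 1.8·3 = 12.9; r = 18.9 − 12.9 = 6
x=5: ŷ = 7.5 + 1.8·5 = 16.5; r = 14.5 − 16.5 = -2
x=7: ŷ = 7.5 + 1.8·7 = 20.1; r = 16.1 − 20.1 = -4
x=9: ŷ = 7.5 + 1.8·9 = 23.7; r = 21.7 − 23.7 = -2
x=13: ŷ = 7.5 + 1.8·13 = 30.9; r = 29.9 − 30.9 = -1
x=15: ŷ = 7.5 + 1.8·15 = 34.5; r = 36.5 − 34.5 = 2
x=21: ŷ = 7.5 + 1.8·21 = 45.3; r = 46.3 − 45.3 = 1
Largest |r| is 6 at x = 3, residual 6.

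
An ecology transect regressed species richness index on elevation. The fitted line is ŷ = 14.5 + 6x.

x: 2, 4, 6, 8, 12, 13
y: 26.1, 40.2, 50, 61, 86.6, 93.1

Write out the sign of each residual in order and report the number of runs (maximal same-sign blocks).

4 runs

x=2: ŷ = 14.5 + 6·2 = 26.5; r = 26.1 − 26.5 = -0.4
x=4: ŷ = 14.5 + 6·4 = 38.5; r = 40.2 − 38.5 = 1.7
x=6: ŷ = 14.5 + 6·6 = 50.5; r = 50 − 50.5 = -0.5
x=8: ŷ = 14.5 + 6·8 = 62.5; r = 61 − 62.5 = -1.5
x=12: ŷ = 14.5 + 6·12 = 86.5; r = 86.6 − 86.5 = 0.1
x=13: ŷ = 14.5 + 6·13 = 92.5; r = 93.1 − 92.5 = 0.6
Signs: − + − − + +
Runs: −×1, +×1, −×2, +×2 → 4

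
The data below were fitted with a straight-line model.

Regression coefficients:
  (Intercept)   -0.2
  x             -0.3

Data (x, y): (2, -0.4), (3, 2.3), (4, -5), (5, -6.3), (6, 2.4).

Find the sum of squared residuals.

x=2: ŷ = -0.2 − 0.3·2 = -0.8; r = -0.4 − (-0.8) = 0.4
x=3: ŷ = -0.2 − 0.3·3 = -1.1; r = 2.3 − (-1.1) = 3.4
x=4: ŷ = -0.2 − 0.3·4 = -1.4; r = -5 − (-1.4) = -3.6
x=5: ŷ = -0.2 − 0.3·5 = -1.7; r = -6.3 − (-1.7) = -4.6
x=6: ŷ = -0.2 − 0.3·6 = -2; r = 2.4 − (-2) = 4.4
SSE = 0.16 + 11.56 + 12.96 + 21.16 + 19.36 = 65.2

SSE = 65.2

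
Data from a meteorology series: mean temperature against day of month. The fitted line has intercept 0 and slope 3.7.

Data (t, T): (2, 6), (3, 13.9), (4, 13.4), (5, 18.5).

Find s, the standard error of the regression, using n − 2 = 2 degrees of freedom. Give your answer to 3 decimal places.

t=2: T̂ = 3.7·2 = 7.4; r = 6 − 7.4 = -1.4
t=3: T̂ = 3.7·3 = 11.1; r = 13.9 − 11.1 = 2.8
t=4: T̂ = 3.7·4 = 14.8; r = 13.4 − 14.8 = -1.4
t=5: T̂ = 3.7·5 = 18.5; r = 18.5 − 18.5 = 0
SSE = 1.96 + 7.84 + 1.96 + 0 = 11.76
s = √(11.76/2) = √5.88 ≈ 2.425

s = 2.425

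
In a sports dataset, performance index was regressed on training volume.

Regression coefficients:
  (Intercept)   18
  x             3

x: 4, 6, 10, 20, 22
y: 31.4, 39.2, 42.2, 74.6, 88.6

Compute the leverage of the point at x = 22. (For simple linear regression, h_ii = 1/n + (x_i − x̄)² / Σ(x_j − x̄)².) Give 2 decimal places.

h = 0.54

x̄ = (4 + 6 + 10 + 20 + 22)/5 = 12.4
Σ(x − x̄)² = 70.56 + 40.96 + 5.76 + 57.76 + 92.16 = 267.2
h = 1/5 + (9.6)²/267.2 = 0.2 + 0.34491 = 0.54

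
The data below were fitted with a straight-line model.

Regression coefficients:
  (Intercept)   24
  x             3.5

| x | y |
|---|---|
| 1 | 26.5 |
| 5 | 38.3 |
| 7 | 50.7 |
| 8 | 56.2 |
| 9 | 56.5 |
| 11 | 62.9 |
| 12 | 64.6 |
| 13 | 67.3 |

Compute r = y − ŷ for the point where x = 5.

ŷ = 24 + 3.5·5 = 41.5
r = 38.3 − 41.5 = -3.2

r = -3.2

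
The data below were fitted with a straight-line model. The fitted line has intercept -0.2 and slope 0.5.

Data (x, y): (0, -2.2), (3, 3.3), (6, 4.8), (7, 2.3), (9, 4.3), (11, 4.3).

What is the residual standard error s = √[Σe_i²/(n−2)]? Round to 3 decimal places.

x=0: ŷ = -0.2 + 0.5·0 = -0.2; e = -2.2 − (-0.2) = -2
x=3: ŷ = -0.2 + 0.5·3 = 1.3; e = 3.3 − 1.3 = 2
x=6: ŷ = -0.2 + 0.5·6 = 2.8; e = 4.8 − 2.8 = 2
x=7: ŷ = -0.2 + 0.5·7 = 3.3; e = 2.3 − 3.3 = -1
x=9: ŷ = -0.2 + 0.5·9 = 4.3; e = 4.3 − 4.3 = 0
x=11: ŷ = -0.2 + 0.5·11 = 5.3; e = 4.3 − 5.3 = -1
SSE = 4 + 4 + 4 + 1 + 0 + 1 = 14
s = √(14/4) = √3.5 ≈ 1.871

s = 1.871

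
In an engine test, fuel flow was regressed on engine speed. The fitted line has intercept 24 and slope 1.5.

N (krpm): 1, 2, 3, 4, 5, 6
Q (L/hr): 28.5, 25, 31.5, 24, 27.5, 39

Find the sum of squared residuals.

SSE = 110

N=1: Q̂ = 24 + 1.5·1 = 25.5; r = 28.5 − 25.5 = 3
N=2: Q̂ = 24 + 1.5·2 = 27; r = 25 − 27 = -2
N=3: Q̂ = 24 + 1.5·3 = 28.5; r = 31.5 − 28.5 = 3
N=4: Q̂ = 24 + 1.5·4 = 30; r = 24 − 30 = -6
N=5: Q̂ = 24 + 1.5·5 = 31.5; r = 27.5 − 31.5 = -4
N=6: Q̂ = 24 + 1.5·6 = 33; r = 39 − 33 = 6
SSE = 9 + 4 + 9 + 36 + 16 + 36 = 110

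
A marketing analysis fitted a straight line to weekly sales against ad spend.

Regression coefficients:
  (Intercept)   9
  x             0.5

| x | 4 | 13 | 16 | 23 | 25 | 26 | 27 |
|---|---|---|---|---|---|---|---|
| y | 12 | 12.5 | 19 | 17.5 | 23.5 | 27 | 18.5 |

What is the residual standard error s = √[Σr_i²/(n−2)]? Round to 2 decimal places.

x=4: ŷ = 9 + 0.5·4 = 11; r = 12 − 11 = 1
x=13: ŷ = 9 + 0.5·13 = 15.5; r = 12.5 − 15.5 = -3
x=16: ŷ = 9 + 0.5·16 = 17; r = 19 − 17 = 2
x=23: ŷ = 9 + 0.5·23 = 20.5; r = 17.5 − 20.5 = -3
x=25: ŷ = 9 + 0.5·25 = 21.5; r = 23.5 − 21.5 = 2
x=26: ŷ = 9 + 0.5·26 = 22; r = 27 − 22 = 5
x=27: ŷ = 9 + 0.5·27 = 22.5; r = 18.5 − 22.5 = -4
SSE = 1 + 9 + 4 + 9 + 4 + 25 + 16 = 68
s = √(68/5) = √13.6 ≈ 3.69

s = 3.69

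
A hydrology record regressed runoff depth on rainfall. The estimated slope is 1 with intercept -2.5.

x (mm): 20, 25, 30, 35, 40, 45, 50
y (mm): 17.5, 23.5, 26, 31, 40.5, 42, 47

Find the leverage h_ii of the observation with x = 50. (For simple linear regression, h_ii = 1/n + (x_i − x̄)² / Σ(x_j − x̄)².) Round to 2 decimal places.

x̄ = (20 + 25 + 30 + 35 + 40 + 45 + 50)/7 = 35
Σ(x − x̄)² = 225 + 100 + 25 + 0 + 25 + 100 + 225 = 700
h = 1/7 + (15)²/700 = 0.142857 + 0.321429 = 0.46

h = 0.46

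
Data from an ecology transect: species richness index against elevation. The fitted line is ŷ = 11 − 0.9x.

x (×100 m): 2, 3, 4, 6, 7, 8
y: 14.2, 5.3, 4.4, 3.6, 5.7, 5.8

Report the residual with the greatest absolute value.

e = 5

x=2: ŷ = 11 − 0.9·2 = 9.2; e = 14.2 − 9.2 = 5
x=3: ŷ = 11 − 0.9·3 = 8.3; e = 5.3 − 8.3 = -3
x=4: ŷ = 11 − 0.9·4 = 7.4; e = 4.4 − 7.4 = -3
x=6: ŷ = 11 − 0.9·6 = 5.6; e = 3.6 − 5.6 = -2
x=7: ŷ = 11 − 0.9·7 = 4.7; e = 5.7 − 4.7 = 1
x=8: ŷ = 11 − 0.9·8 = 3.8; e = 5.8 − 3.8 = 2
Largest |e| is 5 at x = 2, residual 5.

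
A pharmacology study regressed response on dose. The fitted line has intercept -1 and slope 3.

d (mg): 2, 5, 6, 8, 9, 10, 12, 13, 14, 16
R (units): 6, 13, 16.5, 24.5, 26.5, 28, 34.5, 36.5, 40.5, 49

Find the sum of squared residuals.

d=2: ŷ = -1 + 3·2 = 5; e = 6 − 5 = 1
d=5: ŷ = -1 + 3·5 = 14; e = 13 − 14 = -1
d=6: ŷ = -1 + 3·6 = 17; e = 16.5 − 17 = -0.5
d=8: ŷ = -1 + 3·8 = 23; e = 24.5 − 23 = 1.5
d=9: ŷ = -1 + 3·9 = 26; e = 26.5 − 26 = 0.5
d=10: ŷ = -1 + 3·10 = 29; e = 28 − 29 = -1
d=12: ŷ = -1 + 3·12 = 35; e = 34.5 − 35 = -0.5
d=13: ŷ = -1 + 3·13 = 38; e = 36.5 − 38 = -1.5
d=14: ŷ = -1 + 3·14 = 41; e = 40.5 − 41 = -0.5
d=16: ŷ = -1 + 3·16 = 47; e = 49 − 47 = 2
SSE = 1 + 1 + 0.25 + 2.25 + 0.25 + 1 + 0.25 + 2.25 + 0.25 + 4 = 12.5

SSE = 12.5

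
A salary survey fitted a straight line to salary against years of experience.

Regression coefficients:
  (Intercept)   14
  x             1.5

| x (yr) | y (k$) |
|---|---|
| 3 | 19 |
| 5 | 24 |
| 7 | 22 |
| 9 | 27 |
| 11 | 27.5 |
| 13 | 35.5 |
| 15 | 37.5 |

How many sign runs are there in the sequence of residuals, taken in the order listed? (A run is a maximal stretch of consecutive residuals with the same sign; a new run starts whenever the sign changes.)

3 runs

x=3: ŷ = 14 + 1.5·3 = 18.5; r = 19 − 18.5 = 0.5
x=5: ŷ = 14 + 1.5·5 = 21.5; r = 24 − 21.5 = 2.5
x=7: ŷ = 14 + 1.5·7 = 24.5; r = 22 − 24.5 = -2.5
x=9: ŷ = 14 + 1.5·9 = 27.5; r = 27 − 27.5 = -0.5
x=11: ŷ = 14 + 1.5·11 = 30.5; r = 27.5 − 30.5 = -3
x=13: ŷ = 14 + 1.5·13 = 33.5; r = 35.5 − 33.5 = 2
x=15: ŷ = 14 + 1.5·15 = 36.5; r = 37.5 − 36.5 = 1
Signs: + + − − − + +
Runs: +×2, −×3, +×2 → 3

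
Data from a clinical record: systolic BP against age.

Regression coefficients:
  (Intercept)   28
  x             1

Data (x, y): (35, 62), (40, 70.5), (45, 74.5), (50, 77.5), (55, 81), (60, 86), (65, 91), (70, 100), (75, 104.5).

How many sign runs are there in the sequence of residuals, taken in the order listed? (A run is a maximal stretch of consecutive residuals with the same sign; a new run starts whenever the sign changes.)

x=35: ŷ = 28 + 35 = 63; e = 62 − 63 = -1
x=40: ŷ = 28 + 40 = 68; e = 70.5 − 68 = 2.5
x=45: ŷ = 28 + 45 = 73; e = 74.5 − 73 = 1.5
x=50: ŷ = 28 + 50 = 78; e = 77.5 − 78 = -0.5
x=55: ŷ = 28 + 55 = 83; e = 81 − 83 = -2
x=60: ŷ = 28 + 60 = 88; e = 86 − 88 = -2
x=65: ŷ = 28 + 65 = 93; e = 91 − 93 = -2
x=70: ŷ = 28 + 70 = 98; e = 100 − 98 = 2
x=75: ŷ = 28 + 75 = 103; e = 104.5 − 103 = 1.5
Signs: − + + − − − − + +
Runs: −×1, +×2, −×4, +×2 → 4

4 runs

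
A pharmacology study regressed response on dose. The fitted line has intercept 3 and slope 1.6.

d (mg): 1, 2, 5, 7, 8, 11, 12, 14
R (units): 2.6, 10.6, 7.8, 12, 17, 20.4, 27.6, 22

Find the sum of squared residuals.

d=1: ŷ = 3 + 1.6·1 = 4.6; e = 2.6 − 4.6 = -2
d=2: ŷ = 3 + 1.6·2 = 6.2; e = 10.6 − 6.2 = 4.4
d=5: ŷ = 3 + 1.6·5 = 11; e = 7.8 − 11 = -3.2
d=7: ŷ = 3 + 1.6·7 = 14.2; e = 12 − 14.2 = -2.2
d=8: ŷ = 3 + 1.6·8 = 15.8; e = 17 − 15.8 = 1.2
d=11: ŷ = 3 + 1.6·11 = 20.6; e = 20.4 − 20.6 = -0.2
d=12: ŷ = 3 + 1.6·12 = 22.2; e = 27.6 − 22.2 = 5.4
d=14: ŷ = 3 + 1.6·14 = 25.4; e = 22 − 25.4 = -3.4
SSE = 4 + 19.36 + 10.24 + 4.84 + 1.44 + 0.04 + 29.16 + 11.56 = 80.64

SSE = 80.64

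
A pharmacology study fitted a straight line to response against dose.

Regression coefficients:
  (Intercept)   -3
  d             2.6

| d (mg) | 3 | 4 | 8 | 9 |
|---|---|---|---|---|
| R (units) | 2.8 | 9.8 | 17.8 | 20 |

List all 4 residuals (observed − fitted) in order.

d=3: ŷ = -3 + 2.6·3 = 4.8; e = 2.8 − 4.8 = -2
d=4: ŷ = -3 + 2.6·4 = 7.4; e = 9.8 − 7.4 = 2.4
d=8: ŷ = -3 + 2.6·8 = 17.8; e = 17.8 − 17.8 = 0
d=9: ŷ = -3 + 2.6·9 = 20.4; e = 20 − 20.4 = -0.4

-2, 2.4, 0, -0.4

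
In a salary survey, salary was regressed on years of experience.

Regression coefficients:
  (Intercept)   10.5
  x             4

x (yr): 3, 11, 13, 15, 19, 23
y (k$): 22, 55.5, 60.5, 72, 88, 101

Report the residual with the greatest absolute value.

r = -2

x=3: ŷ = 10.5 + 4·3 = 22.5; r = 22 − 22.5 = -0.5
x=11: ŷ = 10.5 + 4·11 = 54.5; r = 55.5 − 54.5 = 1
x=13: ŷ = 10.5 + 4·13 = 62.5; r = 60.5 − 62.5 = -2
x=15: ŷ = 10.5 + 4·15 = 70.5; r = 72 − 70.5 = 1.5
x=19: ŷ = 10.5 + 4·19 = 86.5; r = 88 − 86.5 = 1.5
x=23: ŷ = 10.5 + 4·23 = 102.5; r = 101 − 102.5 = -1.5
Largest |r| is 2 at x = 13, residual -2.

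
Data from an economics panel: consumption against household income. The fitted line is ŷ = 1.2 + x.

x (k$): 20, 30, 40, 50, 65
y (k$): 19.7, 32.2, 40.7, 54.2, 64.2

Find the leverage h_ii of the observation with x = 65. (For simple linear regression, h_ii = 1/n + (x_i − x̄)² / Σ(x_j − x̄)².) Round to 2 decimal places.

h = 0.67

x̄ = (20 + 30 + 40 + 50 + 65)/5 = 41
Σ(x − x̄)² = 441 + 121 + 1 + 81 + 576 = 1220
h = 1/5 + (24)²/1220 = 0.2 + 0.472131 = 0.67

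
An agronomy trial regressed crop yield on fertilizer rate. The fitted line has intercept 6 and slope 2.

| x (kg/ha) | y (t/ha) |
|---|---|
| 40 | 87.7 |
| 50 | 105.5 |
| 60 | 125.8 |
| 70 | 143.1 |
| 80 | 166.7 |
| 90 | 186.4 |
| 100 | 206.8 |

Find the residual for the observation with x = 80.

e = 0.7

ŷ = 6 + 2·80 = 166
e = 166.7 − 166 = 0.7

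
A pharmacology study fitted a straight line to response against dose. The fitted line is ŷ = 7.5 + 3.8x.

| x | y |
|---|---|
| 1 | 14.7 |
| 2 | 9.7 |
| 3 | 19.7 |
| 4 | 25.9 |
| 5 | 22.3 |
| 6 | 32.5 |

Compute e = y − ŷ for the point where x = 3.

e = 0.8

ŷ = 7.5 + 3.8·3 = 18.9
e = 19.7 − 18.9 = 0.8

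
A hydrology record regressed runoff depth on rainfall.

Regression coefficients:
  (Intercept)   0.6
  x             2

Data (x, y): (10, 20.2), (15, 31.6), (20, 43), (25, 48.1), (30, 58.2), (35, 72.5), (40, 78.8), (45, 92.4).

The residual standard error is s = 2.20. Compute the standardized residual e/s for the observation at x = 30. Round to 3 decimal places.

-1.091

ŷ = 0.6 + 2·30 = 60.6
e = 58.2 − 60.6 = -2.4
e/s = -2.4 / 2.20 = -1.091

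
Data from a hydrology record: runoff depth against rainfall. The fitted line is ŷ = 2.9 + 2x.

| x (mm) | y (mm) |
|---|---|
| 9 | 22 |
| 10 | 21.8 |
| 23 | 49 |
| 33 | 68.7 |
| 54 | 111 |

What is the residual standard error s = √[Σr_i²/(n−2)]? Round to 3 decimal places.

x=9: ŷ = 2.9 + 2·9 = 20.9; r = 22 − 20.9 = 1.1
x=10: ŷ = 2.9 + 2·10 = 22.9; r = 21.8 − 22.9 = -1.1
x=23: ŷ = 2.9 + 2·23 = 48.9; r = 49 − 48.9 = 0.1
x=33: ŷ = 2.9 + 2·33 = 68.9; r = 68.7 − 68.9 = -0.2
x=54: ŷ = 2.9 + 2·54 = 110.9; r = 111 − 110.9 = 0.1
SSE = 1.21 + 1.21 + 0.01 + 0.04 + 0.01 = 2.48
s = √(2.48/3) = √0.826667 ≈ 0.909

s = 0.909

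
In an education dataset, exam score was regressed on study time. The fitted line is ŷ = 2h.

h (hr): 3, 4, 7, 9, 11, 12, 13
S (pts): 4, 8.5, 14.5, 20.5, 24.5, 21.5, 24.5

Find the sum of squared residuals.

h=3: ŷ = 2·3 = 6; r = 4 − 6 = -2
h=4: ŷ = 2·4 = 8; r = 8.5 − 8 = 0.5
h=7: ŷ = 2·7 = 14; r = 14.5 − 14 = 0.5
h=9: ŷ = 2·9 = 18; r = 20.5 − 18 = 2.5
h=11: ŷ = 2·11 = 22; r = 24.5 − 22 = 2.5
h=12: ŷ = 2·12 = 24; r = 21.5 − 24 = -2.5
h=13: ŷ = 2·13 = 26; r = 24.5 − 26 = -1.5
SSE = 4 + 0.25 + 0.25 + 6.25 + 6.25 + 6.25 + 2.25 = 25.5

SSE = 25.5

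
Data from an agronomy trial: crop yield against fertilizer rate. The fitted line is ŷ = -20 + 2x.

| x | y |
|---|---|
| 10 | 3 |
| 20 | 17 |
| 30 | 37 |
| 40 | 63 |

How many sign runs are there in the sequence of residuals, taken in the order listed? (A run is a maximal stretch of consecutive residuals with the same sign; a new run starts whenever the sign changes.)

3 runs

x=10: ŷ = -20 + 2·10 = 0; e = 3 − 0 = 3
x=20: ŷ = -20 + 2·20 = 20; e = 17 − 20 = -3
x=30: ŷ = -20 + 2·30 = 40; e = 37 − 40 = -3
x=40: ŷ = -20 + 2·40 = 60; e = 63 − 60 = 3
Signs: + − − +
Runs: +×1, −×2, +×1 → 3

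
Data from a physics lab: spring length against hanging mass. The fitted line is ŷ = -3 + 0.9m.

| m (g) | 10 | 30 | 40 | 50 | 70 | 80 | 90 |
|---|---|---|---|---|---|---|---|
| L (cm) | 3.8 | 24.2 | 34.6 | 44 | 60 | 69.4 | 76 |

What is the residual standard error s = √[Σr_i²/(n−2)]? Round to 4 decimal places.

m=10: ŷ = -3 + 0.9·10 = 6; r = 3.8 − 6 = -2.2
m=30: ŷ = -3 + 0.9·30 = 24; r = 24.2 − 24 = 0.2
m=40: ŷ = -3 + 0.9·40 = 33; r = 34.6 − 33 = 1.6
m=50: ŷ = -3 + 0.9·50 = 42; r = 44 − 42 = 2
m=70: ŷ = -3 + 0.9·70 = 60; r = 60 − 60 = 0
m=80: ŷ = -3 + 0.9·80 = 69; r = 69.4 − 69 = 0.4
m=90: ŷ = -3 + 0.9·90 = 78; r = 76 − 78 = -2
SSE = 4.84 + 0.04 + 2.56 + 4 + 0 + 0.16 + 4 = 15.6
s = √(15.6/5) = √3.12 ≈ 1.7664

s = 1.7664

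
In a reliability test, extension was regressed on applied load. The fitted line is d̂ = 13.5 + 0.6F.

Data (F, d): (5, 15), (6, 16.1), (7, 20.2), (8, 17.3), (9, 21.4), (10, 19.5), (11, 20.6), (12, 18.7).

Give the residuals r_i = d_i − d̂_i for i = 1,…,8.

-1.5, -1, 2.5, -1, 2.5, 0, 0.5, -2

F=5: d̂ = 13.5 + 0.6·5 = 16.5; r = 15 − 16.5 = -1.5
F=6: d̂ = 13.5 + 0.6·6 = 17.1; r = 16.1 − 17.1 = -1
F=7: d̂ = 13.5 + 0.6·7 = 17.7; r = 20.2 − 17.7 = 2.5
F=8: d̂ = 13.5 + 0.6·8 = 18.3; r = 17.3 − 18.3 = -1
F=9: d̂ = 13.5 + 0.6·9 = 18.9; r = 21.4 − 18.9 = 2.5
F=10: d̂ = 13.5 + 0.6·10 = 19.5; r = 19.5 − 19.5 = 0
F=11: d̂ = 13.5 + 0.6·11 = 20.1; r = 20.6 − 20.1 = 0.5
F=12: d̂ = 13.5 + 0.6·12 = 20.7; r = 18.7 − 20.7 = -2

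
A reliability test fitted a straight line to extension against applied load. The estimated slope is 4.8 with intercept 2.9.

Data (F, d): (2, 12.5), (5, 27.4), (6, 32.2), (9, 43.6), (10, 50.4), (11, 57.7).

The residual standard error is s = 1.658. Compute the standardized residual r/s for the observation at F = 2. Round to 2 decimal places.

d̂ = 2.9 + 4.8·2 = 12.5
r = 12.5 − 12.5 = 0
r/s = 0 / 1.658 = 0.00

0.00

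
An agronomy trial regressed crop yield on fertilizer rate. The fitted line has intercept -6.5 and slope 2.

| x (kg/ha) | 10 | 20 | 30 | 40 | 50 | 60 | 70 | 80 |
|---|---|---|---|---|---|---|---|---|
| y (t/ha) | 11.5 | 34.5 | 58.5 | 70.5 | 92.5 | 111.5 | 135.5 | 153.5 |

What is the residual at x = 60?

r = -2

ŷ = -6.5 + 2·60 = 113.5
r = 111.5 − 113.5 = -2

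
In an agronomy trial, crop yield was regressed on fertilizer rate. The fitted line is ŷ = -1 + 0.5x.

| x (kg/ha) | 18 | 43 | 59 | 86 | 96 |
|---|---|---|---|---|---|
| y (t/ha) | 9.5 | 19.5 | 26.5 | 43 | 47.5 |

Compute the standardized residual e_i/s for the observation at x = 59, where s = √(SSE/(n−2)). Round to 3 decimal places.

-1.188

x=18: ŷ = -1 + 0.5·18 = 8; e = 9.5 − 8 = 1.5
x=43: ŷ = -1 + 0.5·43 = 20.5; e = 19.5 − 20.5 = -1
x=59: ŷ = -1 + 0.5·59 = 28.5; e = 26.5 − 28.5 = -2
x=86: ŷ = -1 + 0.5·86 = 42; e = 43 − 42 = 1
x=96: ŷ = -1 + 0.5·96 = 47; e = 47.5 − 47 = 0.5
SSE = 2.25 + 1 + 4 + 1 + 0.25 = 8.5
s = √(8.5/3) = 1.68325
e/s = -2 / 1.68325 = -1.188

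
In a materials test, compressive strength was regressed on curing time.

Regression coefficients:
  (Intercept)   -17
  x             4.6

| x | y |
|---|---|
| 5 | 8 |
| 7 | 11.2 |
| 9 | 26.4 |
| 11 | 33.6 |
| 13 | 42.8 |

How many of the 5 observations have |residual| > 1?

x=5: ŷ = -17 + 4.6·5 = 6; e = 8 − 6 = 2
x=7: ŷ = -17 + 4.6·7 = 15.2; e = 11.2 − 15.2 = -4
x=9: ŷ = -17 + 4.6·9 = 24.4; e = 26.4 − 24.4 = 2
x=11: ŷ = -17 + 4.6·11 = 33.6; e = 33.6 − 33.6 = 0
x=13: ŷ = -17 + 4.6·13 = 42.8; e = 42.8 − 42.8 = 0
|e| > 1: x=5 (|e|=2), x=7 (|e|=4), x=9 (|e|=2) → 3

3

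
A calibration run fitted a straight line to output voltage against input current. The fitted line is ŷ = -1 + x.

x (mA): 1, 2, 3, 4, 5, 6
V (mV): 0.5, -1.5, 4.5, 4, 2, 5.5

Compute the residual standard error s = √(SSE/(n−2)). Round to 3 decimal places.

x=1: ŷ = -1 + 1 = 0; e = 0.5 − 0 = 0.5
x=2: ŷ = -1 + 2 = 1; e = -1.5 − 1 = -2.5
x=3: ŷ = -1 + 3 = 2; e = 4.5 − 2 = 2.5
x=4: ŷ = -1 + 4 = 3; e = 4 − 3 = 1
x=5: ŷ = -1 + 5 = 4; e = 2 − 4 = -2
x=6: ŷ = -1 + 6 = 5; e = 5.5 − 5 = 0.5
SSE = 0.25 + 6.25 + 6.25 + 1 + 4 + 0.25 = 18
s = √(18/4) = √4.5 ≈ 2.121

s = 2.121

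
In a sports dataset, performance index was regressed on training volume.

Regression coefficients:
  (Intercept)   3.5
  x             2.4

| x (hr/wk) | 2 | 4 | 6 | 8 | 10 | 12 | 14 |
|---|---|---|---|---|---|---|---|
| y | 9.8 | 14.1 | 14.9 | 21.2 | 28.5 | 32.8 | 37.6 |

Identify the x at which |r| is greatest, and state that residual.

x = 6, r = -3

x=2: ŷ = 3.5 + 2.4·2 = 8.3; r = 9.8 − 8.3 = 1.5
x=4: ŷ = 3.5 + 2.4·4 = 13.1; r = 14.1 − 13.1 = 1
x=6: ŷ = 3.5 + 2.4·6 = 17.9; r = 14.9 − 17.9 = -3
x=8: ŷ = 3.5 + 2.4·8 = 22.7; r = 21.2 − 22.7 = -1.5
x=10: ŷ = 3.5 + 2.4·10 = 27.5; r = 28.5 − 27.5 = 1
x=12: ŷ = 3.5 + 2.4·12 = 32.3; r = 32.8 − 32.3 = 0.5
x=14: ŷ = 3.5 + 2.4·14 = 37.1; r = 37.6 − 37.1 = 0.5
Largest |r| is 3 at x = 6, residual -3.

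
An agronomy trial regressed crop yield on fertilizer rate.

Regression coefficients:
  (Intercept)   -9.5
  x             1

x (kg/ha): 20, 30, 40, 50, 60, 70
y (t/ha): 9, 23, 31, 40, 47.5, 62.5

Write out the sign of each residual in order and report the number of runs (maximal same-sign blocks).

4 runs

x=20: ŷ = -9.5 + 20 = 10.5; e = 9 − 10.5 = -1.5
x=30: ŷ = -9.5 + 30 = 20.5; e = 23 − 20.5 = 2.5
x=40: ŷ = -9.5 + 40 = 30.5; e = 31 − 30.5 = 0.5
x=50: ŷ = -9.5 + 50 = 40.5; e = 40 − 40.5 = -0.5
x=60: ŷ = -9.5 + 60 = 50.5; e = 47.5 − 50.5 = -3
x=70: ŷ = -9.5 + 70 = 60.5; e = 62.5 − 60.5 = 2
Signs: − + + − − +
Runs: −×1, +×2, −×2, +×1 → 4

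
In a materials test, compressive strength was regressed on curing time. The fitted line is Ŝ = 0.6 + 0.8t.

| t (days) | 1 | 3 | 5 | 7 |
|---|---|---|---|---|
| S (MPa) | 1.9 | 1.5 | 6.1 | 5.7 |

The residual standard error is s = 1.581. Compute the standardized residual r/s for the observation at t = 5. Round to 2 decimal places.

Ŝ = 0.6 + 0.8·5 = 4.6
r = 6.1 − 4.6 = 1.5
r/s = 1.5 / 1.581 = 0.95

0.95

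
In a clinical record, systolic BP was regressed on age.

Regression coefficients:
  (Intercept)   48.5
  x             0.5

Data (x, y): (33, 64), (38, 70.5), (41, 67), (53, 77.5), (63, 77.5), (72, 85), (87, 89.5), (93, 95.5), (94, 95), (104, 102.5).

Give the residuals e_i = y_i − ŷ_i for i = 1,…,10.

x=33: ŷ = 48.5 + 0.5·33 = 65; e = 64 − 65 = -1
x=38: ŷ = 48.5 + 0.5·38 = 67.5; e = 70.5 − 67.5 = 3
x=41: ŷ = 48.5 + 0.5·41 = 69; e = 67 − 69 = -2
x=53: ŷ = 48.5 + 0.5·53 = 75; e = 77.5 − 75 = 2.5
x=63: ŷ = 48.5 + 0.5·63 = 80; e = 77.5 − 80 = -2.5
x=72: ŷ = 48.5 + 0.5·72 = 84.5; e = 85 − 84.5 = 0.5
x=87: ŷ = 48.5 + 0.5·87 = 92; e = 89.5 − 92 = -2.5
x=93: ŷ = 48.5 + 0.5·93 = 95; e = 95.5 − 95 = 0.5
x=94: ŷ = 48.5 + 0.5·94 = 95.5; e = 95 − 95.5 = -0.5
x=104: ŷ = 48.5 + 0.5·104 = 100.5; e = 102.5 − 100.5 = 2

-1, 3, -2, 2.5, -2.5, 0.5, -2.5, 0.5, -0.5, 2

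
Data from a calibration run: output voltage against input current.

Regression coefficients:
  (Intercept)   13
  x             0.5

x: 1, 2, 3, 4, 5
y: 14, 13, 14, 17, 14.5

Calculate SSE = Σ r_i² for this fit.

SSE = 6.5

x=1: ŷ = 13 + 0.5·1 = 13.5; r = 14 − 13.5 = 0.5
x=2: ŷ = 13 + 0.5·2 = 14; r = 13 − 14 = -1
x=3: ŷ = 13 + 0.5·3 = 14.5; r = 14 − 14.5 = -0.5
x=4: ŷ = 13 + 0.5·4 = 15; r = 17 − 15 = 2
x=5: ŷ = 13 + 0.5·5 = 15.5; r = 14.5 − 15.5 = -1
SSE = 0.25 + 1 + 0.25 + 4 + 1 = 6.5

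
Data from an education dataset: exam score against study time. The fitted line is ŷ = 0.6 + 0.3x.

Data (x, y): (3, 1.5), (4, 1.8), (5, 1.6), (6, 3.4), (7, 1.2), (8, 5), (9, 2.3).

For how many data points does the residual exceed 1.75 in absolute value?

1

x=3: ŷ = 0.6 + 0.3·3 = 1.5; e = 1.5 − 1.5 = 0
x=4: ŷ = 0.6 + 0.3·4 = 1.8; e = 1.8 − 1.8 = 0
x=5: ŷ = 0.6 + 0.3·5 = 2.1; e = 1.6 − 2.1 = -0.5
x=6: ŷ = 0.6 + 0.3·6 = 2.4; e = 3.4 − 2.4 = 1
x=7: ŷ = 0.6 + 0.3·7 = 2.7; e = 1.2 − 2.7 = -1.5
x=8: ŷ = 0.6 + 0.3·8 = 3; e = 5 − 3 = 2
x=9: ŷ = 0.6 + 0.3·9 = 3.3; e = 2.3 − 3.3 = -1
|e| > 1.75: x=8 (|e|=2) → 1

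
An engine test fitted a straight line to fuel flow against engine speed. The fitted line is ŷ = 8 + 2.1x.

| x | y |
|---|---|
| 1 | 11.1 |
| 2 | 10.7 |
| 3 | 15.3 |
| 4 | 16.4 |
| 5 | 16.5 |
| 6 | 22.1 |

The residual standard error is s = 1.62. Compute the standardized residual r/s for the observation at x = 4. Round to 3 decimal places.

0.000

ŷ = 8 + 2.1·4 = 16.4
r = 16.4 − 16.4 = 0
r/s = 0 / 1.62 = 0.000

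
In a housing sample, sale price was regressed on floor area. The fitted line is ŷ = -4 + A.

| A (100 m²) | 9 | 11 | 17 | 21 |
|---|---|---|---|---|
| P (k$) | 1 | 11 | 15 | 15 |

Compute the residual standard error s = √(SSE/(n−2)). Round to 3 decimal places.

A=9: ŷ = -4 + 9 = 5; e = 1 − 5 = -4
A=11: ŷ = -4 + 11 = 7; e = 11 − 7 = 4
A=17: ŷ = -4 + 17 = 13; e = 15 − 13 = 2
A=21: ŷ = -4 + 21 = 17; e = 15 − 17 = -2
SSE = 16 + 16 + 4 + 4 = 40
s = √(40/2) = √20 ≈ 4.472

s = 4.472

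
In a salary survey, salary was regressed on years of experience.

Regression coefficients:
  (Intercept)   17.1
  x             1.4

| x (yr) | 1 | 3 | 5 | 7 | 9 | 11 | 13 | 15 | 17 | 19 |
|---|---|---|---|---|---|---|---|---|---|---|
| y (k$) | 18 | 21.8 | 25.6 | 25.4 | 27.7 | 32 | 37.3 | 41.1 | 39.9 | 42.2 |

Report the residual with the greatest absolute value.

r = 3

x=1: ŷ = 17.1 + 1.4·1 = 18.5; r = 18 − 18.5 = -0.5
x=3: ŷ = 17.1 + 1.4·3 = 21.3; r = 21.8 − 21.3 = 0.5
x=5: ŷ = 17.1 + 1.4·5 = 24.1; r = 25.6 − 24.1 = 1.5
x=7: ŷ = 17.1 + 1.4·7 = 26.9; r = 25.4 − 26.9 = -1.5
x=9: ŷ = 17.1 + 1.4·9 = 29.7; r = 27.7 − 29.7 = -2
x=11: ŷ = 17.1 + 1.4·11 = 32.5; r = 32 − 32.5 = -0.5
x=13: ŷ = 17.1 + 1.4·13 = 35.3; r = 37.3 − 35.3 = 2
x=15: ŷ = 17.1 + 1.4·15 = 38.1; r = 41.1 − 38.1 = 3
x=17: ŷ = 17.1 + 1.4·17 = 40.9; r = 39.9 − 40.9 = -1
x=19: ŷ = 17.1 + 1.4·19 = 43.7; r = 42.2 − 43.7 = -1.5
Largest |r| is 3 at x = 15, residual 3.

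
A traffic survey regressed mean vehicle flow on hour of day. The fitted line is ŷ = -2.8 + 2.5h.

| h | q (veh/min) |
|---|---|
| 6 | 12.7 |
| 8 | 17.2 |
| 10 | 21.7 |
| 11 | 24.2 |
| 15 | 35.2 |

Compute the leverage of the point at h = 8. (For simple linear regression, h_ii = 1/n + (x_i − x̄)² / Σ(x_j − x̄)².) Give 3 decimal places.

h = 0.287

h̄ = (6 + 8 + 10 + 11 + 15)/5 = 10
Σ(h − h̄)² = 16 + 4 + 0 + 1 + 25 = 46
h = 1/5 + (-2)²/46 = 0.2 + 0.0869565 = 0.287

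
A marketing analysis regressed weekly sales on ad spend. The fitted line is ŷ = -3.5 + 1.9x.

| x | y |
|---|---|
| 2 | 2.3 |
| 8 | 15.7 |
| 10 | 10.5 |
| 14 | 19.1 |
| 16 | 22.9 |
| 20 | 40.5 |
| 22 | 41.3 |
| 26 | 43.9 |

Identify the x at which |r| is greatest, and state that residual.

x = 20, r = 6

x=2: ŷ = -3.5 + 1.9·2 = 0.3; r = 2.3 − 0.3 = 2
x=8: ŷ = -3.5 + 1.9·8 = 11.7; r = 15.7 − 11.7 = 4
x=10: ŷ = -3.5 + 1.9·10 = 15.5; r = 10.5 − 15.5 = -5
x=14: ŷ = -3.5 + 1.9·14 = 23.1; r = 19.1 − 23.1 = -4
x=16: ŷ = -3.5 + 1.9·16 = 26.9; r = 22.9 − 26.9 = -4
x=20: ŷ = -3.5 + 1.9·20 = 34.5; r = 40.5 − 34.5 = 6
x=22: ŷ = -3.5 + 1.9·22 = 38.3; r = 41.3 − 38.3 = 3
x=26: ŷ = -3.5 + 1.9·26 = 45.9; r = 43.9 − 45.9 = -2
Largest |r| is 6 at x = 20, residual 6.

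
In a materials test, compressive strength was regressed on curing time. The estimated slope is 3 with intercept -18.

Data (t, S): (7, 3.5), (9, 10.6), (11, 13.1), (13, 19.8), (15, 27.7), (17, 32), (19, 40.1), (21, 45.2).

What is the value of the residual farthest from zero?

e = -1.9

t=7: ŷ = -18 + 3·7 = 3; e = 3.5 − 3 = 0.5
t=9: ŷ = -18 + 3·9 = 9; e = 10.6 − 9 = 1.6
t=11: ŷ = -18 + 3·11 = 15; e = 13.1 − 15 = -1.9
t=13: ŷ = -18 + 3·13 = 21; e = 19.8 − 21 = -1.2
t=15: ŷ = -18 + 3·15 = 27; e = 27.7 − 27 = 0.7
t=17: ŷ = -18 + 3·17 = 33; e = 32 − 33 = -1
t=19: ŷ = -18 + 3·19 = 39; e = 40.1 − 39 = 1.1
t=21: ŷ = -18 + 3·21 = 45; e = 45.2 − 45 = 0.2
Largest |e| is 1.9 at t = 11, residual -1.9.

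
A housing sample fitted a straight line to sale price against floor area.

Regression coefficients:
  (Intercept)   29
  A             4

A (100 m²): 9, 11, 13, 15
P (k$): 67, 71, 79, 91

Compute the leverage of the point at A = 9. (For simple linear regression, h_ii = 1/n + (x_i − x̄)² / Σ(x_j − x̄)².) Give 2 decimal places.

h = 0.70

Ā = (9 + 11 + 13 + 15)/4 = 12
Σ(A − Ā)² = 9 + 1 + 1 + 9 = 20
h = 1/4 + (-3)²/20 = 0.25 + 0.45 = 0.70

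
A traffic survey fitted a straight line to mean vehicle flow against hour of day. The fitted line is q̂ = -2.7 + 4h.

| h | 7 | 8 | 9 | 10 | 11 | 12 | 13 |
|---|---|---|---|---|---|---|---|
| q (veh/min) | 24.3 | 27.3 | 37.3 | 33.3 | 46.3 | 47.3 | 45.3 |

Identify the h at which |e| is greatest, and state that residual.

h=7: q̂ = -2.7 + 4·7 = 25.3; e = 24.3 − 25.3 = -1
h=8: q̂ = -2.7 + 4·8 = 29.3; e = 27.3 − 29.3 = -2
h=9: q̂ = -2.7 + 4·9 = 33.3; e = 37.3 − 33.3 = 4
h=10: q̂ = -2.7 + 4·10 = 37.3; e = 33.3 − 37.3 = -4
h=11: q̂ = -2.7 + 4·11 = 41.3; e = 46.3 − 41.3 = 5
h=12: q̂ = -2.7 + 4·12 = 45.3; e = 47.3 − 45.3 = 2
h=13: q̂ = -2.7 + 4·13 = 49.3; e = 45.3 − 49.3 = -4
Largest |e| is 5 at h = 11, residual 5.

h = 11, e = 5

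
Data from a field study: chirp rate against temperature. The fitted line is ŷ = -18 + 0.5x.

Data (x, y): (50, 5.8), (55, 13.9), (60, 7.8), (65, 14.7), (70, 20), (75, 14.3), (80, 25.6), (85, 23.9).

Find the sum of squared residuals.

x=50: ŷ = -18 + 0.5·50 = 7; e = 5.8 − 7 = -1.2
x=55: ŷ = -18 + 0.5·55 = 9.5; e = 13.9 − 9.5 = 4.4
x=60: ŷ = -18 + 0.5·60 = 12; e = 7.8 − 12 = -4.2
x=65: ŷ = -18 + 0.5·65 = 14.5; e = 14.7 − 14.5 = 0.2
x=70: ŷ = -18 + 0.5·70 = 17; e = 20 − 17 = 3
x=75: ŷ = -18 + 0.5·75 = 19.5; e = 14.3 − 19.5 = -5.2
x=80: ŷ = -18 + 0.5·80 = 22; e = 25.6 − 22 = 3.6
x=85: ŷ = -18 + 0.5·85 = 24.5; e = 23.9 − 24.5 = -0.6
SSE = 1.44 + 19.36 + 17.64 + 0.04 + 9 + 27.04 + 12.96 + 0.36 = 87.84

SSE = 87.84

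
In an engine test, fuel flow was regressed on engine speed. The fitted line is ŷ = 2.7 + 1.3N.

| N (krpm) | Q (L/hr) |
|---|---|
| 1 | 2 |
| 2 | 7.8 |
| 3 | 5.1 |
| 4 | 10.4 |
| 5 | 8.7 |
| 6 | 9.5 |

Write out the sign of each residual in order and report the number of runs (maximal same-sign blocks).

N=1: ŷ = 2.7 + 1.3·1 = 4; e = 2 − 4 = -2
N=2: ŷ = 2.7 + 1.3·2 = 5.3; e = 7.8 − 5.3 = 2.5
N=3: ŷ = 2.7 + 1.3·3 = 6.6; e = 5.1 − 6.6 = -1.5
N=4: ŷ = 2.7 + 1.3·4 = 7.9; e = 10.4 − 7.9 = 2.5
N=5: ŷ = 2.7 + 1.3·5 = 9.2; e = 8.7 − 9.2 = -0.5
N=6: ŷ = 2.7 + 1.3·6 = 10.5; e = 9.5 − 10.5 = -1
Signs: − + − + − −
Runs: −×1, +×1, −×1, +×1, −×2 → 5

5 runs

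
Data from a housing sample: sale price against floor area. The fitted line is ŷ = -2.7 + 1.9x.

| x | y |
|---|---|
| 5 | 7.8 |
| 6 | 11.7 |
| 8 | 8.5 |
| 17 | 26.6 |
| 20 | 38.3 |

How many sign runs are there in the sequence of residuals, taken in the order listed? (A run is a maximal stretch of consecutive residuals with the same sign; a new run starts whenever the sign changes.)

3 runs

x=5: ŷ = -2.7 + 1.9·5 = 6.8; e = 7.8 − 6.8 = 1
x=6: ŷ = -2.7 + 1.9·6 = 8.7; e = 11.7 − 8.7 = 3
x=8: ŷ = -2.7 + 1.9·8 = 12.5; e = 8.5 − 12.5 = -4
x=17: ŷ = -2.7 + 1.9·17 = 29.6; e = 26.6 − 29.6 = -3
x=20: ŷ = -2.7 + 1.9·20 = 35.3; e = 38.3 − 35.3 = 3
Signs: + + − − +
Runs: +×2, −×2, +×1 → 3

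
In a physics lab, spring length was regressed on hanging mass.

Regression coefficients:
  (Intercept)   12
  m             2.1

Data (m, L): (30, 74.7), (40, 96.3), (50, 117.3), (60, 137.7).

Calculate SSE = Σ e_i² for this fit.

m=30: ŷ = 12 + 2.1·30 = 75; e = 74.7 − 75 = -0.3
m=40: ŷ = 12 + 2.1·40 = 96; e = 96.3 − 96 = 0.3
m=50: ŷ = 12 + 2.1·50 = 117; e = 117.3 − 117 = 0.3
m=60: ŷ = 12 + 2.1·60 = 138; e = 137.7 − 138 = -0.3
SSE = 0.09 + 0.09 + 0.09 + 0.09 = 0.36

SSE = 0.36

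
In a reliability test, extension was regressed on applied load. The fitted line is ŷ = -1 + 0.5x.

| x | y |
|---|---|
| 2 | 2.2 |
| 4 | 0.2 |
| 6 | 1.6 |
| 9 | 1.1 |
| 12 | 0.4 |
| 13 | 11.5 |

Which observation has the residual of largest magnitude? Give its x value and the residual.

x = 13, e = 6

x=2: ŷ = -1 + 0.5·2 = 0; e = 2.2 − 0 = 2.2
x=4: ŷ = -1 + 0.5·4 = 1; e = 0.2 − 1 = -0.8
x=6: ŷ = -1 + 0.5·6 = 2; e = 1.6 − 2 = -0.4
x=9: ŷ = -1 + 0.5·9 = 3.5; e = 1.1 − 3.5 = -2.4
x=12: ŷ = -1 + 0.5·12 = 5; e = 0.4 − 5 = -4.6
x=13: ŷ = -1 + 0.5·13 = 5.5; e = 11.5 − 5.5 = 6
Largest |e| is 6 at x = 13, residual 6.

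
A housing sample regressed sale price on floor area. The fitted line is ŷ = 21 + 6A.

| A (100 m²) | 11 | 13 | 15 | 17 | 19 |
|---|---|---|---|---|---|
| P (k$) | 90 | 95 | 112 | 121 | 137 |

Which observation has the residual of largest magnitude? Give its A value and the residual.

A=11: ŷ = 21 + 6·11 = 87; e = 90 − 87 = 3
A=13: ŷ = 21 + 6·13 = 99; e = 95 − 99 = -4
A=15: ŷ = 21 + 6·15 = 111; e = 112 − 111 = 1
A=17: ŷ = 21 + 6·17 = 123; e = 121 − 123 = -2
A=19: ŷ = 21 + 6·19 = 135; e = 137 − 135 = 2
Largest |e| is 4 at A = 13, residual -4.

A = 13, e = -4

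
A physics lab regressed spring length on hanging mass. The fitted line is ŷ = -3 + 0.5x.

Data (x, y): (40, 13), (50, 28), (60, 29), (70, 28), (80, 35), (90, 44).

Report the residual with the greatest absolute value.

x=40: ŷ = -3 + 0.5·40 = 17; e = 13 − 17 = -4
x=50: ŷ = -3 + 0.5·50 = 22; e = 28 − 22 = 6
x=60: ŷ = -3 + 0.5·60 = 27; e = 29 − 27 = 2
x=70: ŷ = -3 + 0.5·70 = 32; e = 28 − 32 = -4
x=80: ŷ = -3 + 0.5·80 = 37; e = 35 − 37 = -2
x=90: ŷ = -3 + 0.5·90 = 42; e = 44 − 42 = 2
Largest |e| is 6 at x = 50, residual 6.

e = 6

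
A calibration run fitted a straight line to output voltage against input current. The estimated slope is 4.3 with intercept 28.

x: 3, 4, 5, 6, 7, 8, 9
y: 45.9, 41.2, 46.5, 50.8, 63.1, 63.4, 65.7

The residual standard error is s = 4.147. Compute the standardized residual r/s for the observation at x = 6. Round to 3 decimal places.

ŷ = 28 + 4.3·6 = 53.8
r = 50.8 − 53.8 = -3
r/s = -3 / 4.147 = -0.723

-0.723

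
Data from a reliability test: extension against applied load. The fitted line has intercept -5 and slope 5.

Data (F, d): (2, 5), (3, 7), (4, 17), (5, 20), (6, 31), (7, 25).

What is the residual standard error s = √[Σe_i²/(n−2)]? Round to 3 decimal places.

s = 4.301

F=2: ŷ = -5 + 5·2 = 5; e = 5 − 5 = 0
F=3: ŷ = -5 + 5·3 = 10; e = 7 − 10 = -3
F=4: ŷ = -5 + 5·4 = 15; e = 17 − 15 = 2
F=5: ŷ = -5 + 5·5 = 20; e = 20 − 20 = 0
F=6: ŷ = -5 + 5·6 = 25; e = 31 − 25 = 6
F=7: ŷ = -5 + 5·7 = 30; e = 25 − 30 = -5
SSE = 0 + 9 + 4 + 0 + 36 + 25 = 74
s = √(74/4) = √18.5 ≈ 4.301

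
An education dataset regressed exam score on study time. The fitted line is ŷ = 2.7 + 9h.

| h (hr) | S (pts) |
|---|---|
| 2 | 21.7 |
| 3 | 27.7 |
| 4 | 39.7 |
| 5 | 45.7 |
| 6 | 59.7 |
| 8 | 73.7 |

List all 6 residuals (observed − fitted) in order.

1, -2, 1, -2, 3, -1

h=2: ŷ = 2.7 + 9·2 = 20.7; r = 21.7 − 20.7 = 1
h=3: ŷ = 2.7 + 9·3 = 29.7; r = 27.7 − 29.7 = -2
h=4: ŷ = 2.7 + 9·4 = 38.7; r = 39.7 − 38.7 = 1
h=5: ŷ = 2.7 + 9·5 = 47.7; r = 45.7 − 47.7 = -2
h=6: ŷ = 2.7 + 9·6 = 56.7; r = 59.7 − 56.7 = 3
h=8: ŷ = 2.7 + 9·8 = 74.7; r = 73.7 − 74.7 = -1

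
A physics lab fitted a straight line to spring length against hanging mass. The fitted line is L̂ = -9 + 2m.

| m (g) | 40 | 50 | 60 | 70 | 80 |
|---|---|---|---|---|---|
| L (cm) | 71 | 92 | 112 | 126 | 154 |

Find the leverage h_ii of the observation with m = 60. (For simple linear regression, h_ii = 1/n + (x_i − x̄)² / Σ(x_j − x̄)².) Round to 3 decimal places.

m̄ = (40 + 50 + 60 + 70 + 80)/5 = 60
Σ(m − m̄)² = 400 + 100 + 0 + 100 + 400 = 1000
h = 1/5 + (0)²/1000 = 0.2 + 0 = 0.200

h = 0.200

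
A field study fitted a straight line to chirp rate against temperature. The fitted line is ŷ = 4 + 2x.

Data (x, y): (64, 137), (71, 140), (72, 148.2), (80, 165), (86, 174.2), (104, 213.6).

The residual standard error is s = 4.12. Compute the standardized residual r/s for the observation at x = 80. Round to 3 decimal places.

0.243

ŷ = 4 + 2·80 = 164
r = 165 − 164 = 1
r/s = 1 / 4.12 = 0.243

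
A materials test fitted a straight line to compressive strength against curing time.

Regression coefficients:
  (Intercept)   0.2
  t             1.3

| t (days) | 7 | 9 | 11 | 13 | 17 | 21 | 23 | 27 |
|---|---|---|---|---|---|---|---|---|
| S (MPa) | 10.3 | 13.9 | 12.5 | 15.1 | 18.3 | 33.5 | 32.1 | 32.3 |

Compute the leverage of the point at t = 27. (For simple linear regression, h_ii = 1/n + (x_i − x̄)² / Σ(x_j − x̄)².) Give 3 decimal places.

t̄ = (7 + 9 + 11 + 13 + 17 + 21 + 23 + 27)/8 = 16
Σ(t − t̄)² = 81 + 49 + 25 + 9 + 1 + 25 + 49 + 121 = 360
h = 1/8 + (11)²/360 = 0.125 + 0.336111 = 0.461

h = 0.461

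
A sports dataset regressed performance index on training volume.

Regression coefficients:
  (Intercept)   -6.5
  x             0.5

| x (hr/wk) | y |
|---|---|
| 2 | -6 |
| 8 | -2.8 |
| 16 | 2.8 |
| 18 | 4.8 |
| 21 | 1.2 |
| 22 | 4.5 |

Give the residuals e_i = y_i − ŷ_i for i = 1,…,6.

-0.5, -0.3, 1.3, 2.3, -2.8, 0

x=2: ŷ = -6.5 + 0.5·2 = -5.5; e = -6 − (-5.5) = -0.5
x=8: ŷ = -6.5 + 0.5·8 = -2.5; e = -2.8 − (-2.5) = -0.3
x=16: ŷ = -6.5 + 0.5·16 = 1.5; e = 2.8 − 1.5 = 1.3
x=18: ŷ = -6.5 + 0.5·18 = 2.5; e = 4.8 − 2.5 = 2.3
x=21: ŷ = -6.5 + 0.5·21 = 4; e = 1.2 − 4 = -2.8
x=22: ŷ = -6.5 + 0.5·22 = 4.5; e = 4.5 − 4.5 = 0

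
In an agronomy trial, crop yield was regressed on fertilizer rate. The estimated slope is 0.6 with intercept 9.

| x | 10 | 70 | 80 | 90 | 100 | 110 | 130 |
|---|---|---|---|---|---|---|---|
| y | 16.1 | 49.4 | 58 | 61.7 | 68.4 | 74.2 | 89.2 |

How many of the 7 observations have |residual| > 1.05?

x=10: ŷ = 9 + 0.6·10 = 15; r = 16.1 − 15 = 1.1
x=70: ŷ = 9 + 0.6·70 = 51; r = 49.4 − 51 = -1.6
x=80: ŷ = 9 + 0.6·80 = 57; r = 58 − 57 = 1
x=90: ŷ = 9 + 0.6·90 = 63; r = 61.7 − 63 = -1.3
x=100: ŷ = 9 + 0.6·100 = 69; r = 68.4 − 69 = -0.6
x=110: ŷ = 9 + 0.6·110 = 75; r = 74.2 − 75 = -0.8
x=130: ŷ = 9 + 0.6·130 = 87; r = 89.2 − 87 = 2.2
|r| > 1.05: x=10 (|r|=1.1), x=70 (|r|=1.6), x=90 (|r|=1.3), x=130 (|r|=2.2) → 4

4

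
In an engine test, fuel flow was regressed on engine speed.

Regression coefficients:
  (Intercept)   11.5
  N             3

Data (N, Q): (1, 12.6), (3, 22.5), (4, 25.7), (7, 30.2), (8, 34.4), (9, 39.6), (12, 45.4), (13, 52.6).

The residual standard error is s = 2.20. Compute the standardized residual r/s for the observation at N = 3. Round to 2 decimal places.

0.91

Q̂ = 11.5 + 3·3 = 20.5
r = 22.5 − 20.5 = 2
r/s = 2 / 2.20 = 0.91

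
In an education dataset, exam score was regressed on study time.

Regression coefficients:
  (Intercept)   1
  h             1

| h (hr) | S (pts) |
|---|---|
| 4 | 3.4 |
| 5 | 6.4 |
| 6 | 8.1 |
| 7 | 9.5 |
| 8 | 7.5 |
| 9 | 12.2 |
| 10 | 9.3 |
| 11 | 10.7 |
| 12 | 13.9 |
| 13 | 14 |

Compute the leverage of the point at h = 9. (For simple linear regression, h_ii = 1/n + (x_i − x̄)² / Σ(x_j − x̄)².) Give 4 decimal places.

h̄ = (4 + 5 + 6 + 7 + 8 + 9 + 10 + 11 + 12 + 13)/10 = 8.5
Σ(h − h̄)² = 20.25 + 12.25 + 6.25 + 2.25 + 0.25 + 0.25 + 2.25 + 6.25 + 12.25 + 20.25 = 82.5
h = 1/10 + (0.5)²/82.5 = 0.1 + 0.0030303 = 0.1030

h = 0.1030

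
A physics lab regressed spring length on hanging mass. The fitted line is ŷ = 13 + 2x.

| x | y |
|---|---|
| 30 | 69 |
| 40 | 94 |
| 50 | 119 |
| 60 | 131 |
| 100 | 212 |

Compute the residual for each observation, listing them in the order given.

x=30: ŷ = 13 + 2·30 = 73; e = 69 − 73 = -4
x=40: ŷ = 13 + 2·40 = 93; e = 94 − 93 = 1
x=50: ŷ = 13 + 2·50 = 113; e = 119 − 113 = 6
x=60: ŷ = 13 + 2·60 = 133; e = 131 − 133 = -2
x=100: ŷ = 13 + 2·100 = 213; e = 212 − 213 = -1

-4, 1, 6, -2, -1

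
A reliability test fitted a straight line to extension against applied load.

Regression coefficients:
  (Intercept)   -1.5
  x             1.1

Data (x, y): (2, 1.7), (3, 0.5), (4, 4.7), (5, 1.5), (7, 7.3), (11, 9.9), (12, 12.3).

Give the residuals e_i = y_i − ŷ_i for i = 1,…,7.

1, -1.3, 1.8, -2.5, 1.1, -0.7, 0.6

x=2: ŷ = -1.5 + 1.1·2 = 0.7; e = 1.7 − 0.7 = 1
x=3: ŷ = -1.5 + 1.1·3 = 1.8; e = 0.5 − 1.8 = -1.3
x=4: ŷ = -1.5 + 1.1·4 = 2.9; e = 4.7 − 2.9 = 1.8
x=5: ŷ = -1.5 + 1.1·5 = 4; e = 1.5 − 4 = -2.5
x=7: ŷ = -1.5 + 1.1·7 = 6.2; e = 7.3 − 6.2 = 1.1
x=11: ŷ = -1.5 + 1.1·11 = 10.6; e = 9.9 − 10.6 = -0.7
x=12: ŷ = -1.5 + 1.1·12 = 11.7; e = 12.3 − 11.7 = 0.6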